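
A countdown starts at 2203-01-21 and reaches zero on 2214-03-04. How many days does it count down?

4060

Jan 21, 2203 → Jan 21, 2204: 365 days.
Jan 21, 2204 → Jan 21, 2205: 366 days (Feb 29, 2204 is in that span).
Jan 21, 2205 → Jan 21, 2206: 365 days.
Jan 21, 2206 → Jan 21, 2207: 365 days.
Jan 21, 2207 → Jan 21, 2208: 365 days.
Jan 21, 2208 → Jan 21, 2209: 366 days (Feb 29, 2208 is in that span).
Jan 21, 2209 → Jan 21, 2210: 365 days.
Jan 21, 2210 → Jan 21, 2211: 365 days.
Jan 21, 2211 → Jan 21, 2212: 365 days.
Jan 21, 2212 → Jan 21, 2213: 366 days (Feb 29, 2212 is in that span).
Jan 21, 2213 → Jan 21, 2214: 365 days.
Jan 21, 2214 → Feb 21, 2214: 31 days (January has 31).
Feb 21, 2214 → Mar 4, 2214: 11 days.
Total: 4060 days.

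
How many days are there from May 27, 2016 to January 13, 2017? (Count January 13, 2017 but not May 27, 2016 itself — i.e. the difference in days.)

May 27, 2016 → Jun 27, 2016: 31 days (May has 31).
Jun 27, 2016 → Jul 27, 2016: 30 days (June has 30).
Jul 27, 2016 → Aug 27, 2016: 31 days (July has 31).
Aug 27, 2016 → Sep 27, 2016: 31 days (August has 31).
Sep 27, 2016 → Oct 27, 2016: 30 days (September has 30).
Oct 27, 2016 → Nov 27, 2016: 31 days (October has 31).
Nov 27, 2016 → Dec 27, 2016: 30 days (November has 30).
Dec 27, 2016 → Jan 13, 2017: 17 days.
Total: 231 days.

231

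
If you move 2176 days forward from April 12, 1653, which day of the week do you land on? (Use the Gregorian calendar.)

First find the weekday of Apr 12, 1653. Doomsday rule: the anchor day for the 1600s is Tuesday. For year 53: 53÷12 = 4 r 5, and 5÷4 = 1, so 4+5+1 = 10.
Tuesday + 10 ≡ Friday — that's 1653's doomsday.
In April the doomsday date is Apr 4.
Apr 12 is 8 days after Apr 4; 8 mod 7 = 1, so Friday + 1 = Saturday.
2176 mod 7 = 6, so 2176 days after a Saturday is Saturday + 6 = Friday.

Friday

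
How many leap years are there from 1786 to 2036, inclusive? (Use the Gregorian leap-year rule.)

61

Multiples of 4 in [1786,2036]: 63.
Of those, multiples of 100: 3 (not leap unless ÷400).
Multiples of 400: 1.
Leap years = 63 − 3 + 1 = 61.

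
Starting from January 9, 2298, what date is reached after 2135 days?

+365 (one year) → Jan 9, 2299 (1770 left).
+365 (one year) → Jan 9, 2300 (1405 left).
+365 (one year) → Jan 9, 2301 (1040 left).
+365 (one year) → Jan 9, 2302 (675 left).
+365 (one year) → Jan 9, 2303 (310 left).
Jan has 31 days: +23 → Feb 1, 2303 (287 left).
Feb has 28 days: +28 → Mar 1, 2303 (259 left).
Mar has 31 days: +31 → Apr 1, 2303 (228 left).
Apr has 30 days: +30 → May 1, 2303 (198 left).
May has 31 days: +31 → Jun 1, 2303 (167 left).
Jun has 30 days: +30 → Jul 1, 2303 (137 left).
Jul has 31 days: +31 → Aug 1, 2303 (106 left).
Aug has 31 days: +31 → Sep 1, 2303 (75 left).
Sep has 30 days: +30 → Oct 1, 2303 (45 left).
Oct has 31 days: +31 → Nov 1, 2303 (14 left).
+14 → Nov 15, 2303.

November 15, 2303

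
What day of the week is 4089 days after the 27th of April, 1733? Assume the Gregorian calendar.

Tuesday

First find the weekday of Apr 27, 1733. Doomsday rule: the anchor day for the 1700s is Sunday. For year 33: 33÷12 = 2 r 9, and 9÷4 = 2, so 2+9+2 = 13.
Sunday + 13 ≡ Saturday — that's 1733's doomsday.
In April the doomsday date is Apr 4.
Apr 27 is 23 days after Apr 4; 23 mod 7 = 2, so Saturday + 2 = Monday.
4089 mod 7 = 1, so 4089 days after a Monday is Monday + 1 = Tuesday.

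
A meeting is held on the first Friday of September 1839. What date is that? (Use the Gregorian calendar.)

September 6, 1839

September 1, 1839 is a Sunday.
The first Friday is therefore September 6 (5 days later).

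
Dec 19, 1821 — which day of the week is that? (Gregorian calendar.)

Doomsday rule: the anchor day for the 1800s is Friday. For year 21: 21÷12 = 1 r 9, and 9÷4 = 2, so 1+9+2 = 12.
Friday + 12 ≡ Wednesday — that's 1821's doomsday.
In December the doomsday date is Dec 12.
Dec 19 is 7 days after Dec 12; 7 mod 7 = 0, so Wednesday + 0 = Wednesday.

Wednesday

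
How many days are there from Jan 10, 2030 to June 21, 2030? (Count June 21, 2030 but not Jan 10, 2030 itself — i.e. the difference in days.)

Jan 10, 2030 → Feb 10, 2030: 31 days (January has 31).
Feb 10, 2030 → Mar 10, 2030: 28 days (February has 28).
Mar 10, 2030 → Apr 10, 2030: 31 days (March has 31).
Apr 10, 2030 → May 10, 2030: 30 days (April has 30).
May 10, 2030 → Jun 10, 2030: 31 days (May has 31).
Jun 10, 2030 → Jun 21, 2030: 11 days.
Total: 162 days.

162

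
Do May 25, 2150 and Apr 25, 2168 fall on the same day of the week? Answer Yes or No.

Yes

From May 25, 2150 to Apr 25, 2168 is 6545 days.
6545 mod 7 = 0, so they are the same weekday.
(May 25, 2150 is a Monday; Apr 25, 2168 is a Monday.)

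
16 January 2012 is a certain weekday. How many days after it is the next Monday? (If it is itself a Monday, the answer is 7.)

7

Jan 16, 2012 is a Monday.
From Monday to the next Monday is 7 days.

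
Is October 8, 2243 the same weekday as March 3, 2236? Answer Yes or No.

No

From Mar 3, 2236 to Oct 8, 2243 is 2775 days.
2775 mod 7 = 3, so they are different weekdays.
(Mar 3, 2236 is a Thursday; Oct 8, 2243 is a Sunday.)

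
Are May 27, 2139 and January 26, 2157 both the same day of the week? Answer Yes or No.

From May 27, 2139 to Jan 26, 2157 is 6454 days.
6454 mod 7 = 0, so they are the same weekday.
(May 27, 2139 is a Wednesday; Jan 26, 2157 is a Wednesday.)

Yes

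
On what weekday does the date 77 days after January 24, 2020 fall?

First find the weekday of Jan 24, 2020. Doomsday rule: the anchor day for the 2000s is Tuesday. For year 20: 20÷12 = 1 r 8, and 8÷4 = 2, so 1+8+2 = 11.
Tuesday + 11 ≡ Saturday — that's 2020's doomsday.
In January the doomsday date is Jan 4 (2020 is a leap year (divisible by 4)).
Jan 24 is 20 days after Jan 4; 20 mod 7 = 6, so Saturday + 6 = Friday.
77 mod 7 = 0, so 77 days after a Friday is Friday + 0 = Friday.

Friday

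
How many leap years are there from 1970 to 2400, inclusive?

105

Multiples of 4 in [1970,2400]: 108.
Of those, multiples of 100: 5 (not leap unless ÷400).
Multiples of 400: 2.
Leap years = 108 − 5 + 2 = 105.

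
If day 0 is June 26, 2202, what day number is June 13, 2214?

4370

Jun 26, 2202 → Jun 26, 2203: 365 days.
Jun 26, 2203 → Jun 26, 2204: 366 days (Feb 29, 2204 is in that span).
Jun 26, 2204 → Jun 26, 2205: 365 days.
Jun 26, 2205 → Jun 26, 2206: 365 days.
Jun 26, 2206 → Jun 26, 2207: 365 days.
Jun 26, 2207 → Jun 26, 2208: 366 days (Feb 29, 2208 is in that span).
Jun 26, 2208 → Jun 26, 2209: 365 days.
Jun 26, 2209 → Jun 26, 2210: 365 days.
Jun 26, 2210 → Jun 26, 2211: 365 days.
Jun 26, 2211 → Jun 26, 2212: 366 days (Feb 29, 2212 is in that span).
Jun 26, 2212 → Jun 26, 2213: 365 days.
Jun 26, 2213 → Jul 26, 2213: 30 days (June has 30).
Jul 26, 2213 → Aug 26, 2213: 31 days (July has 31).
Aug 26, 2213 → Sep 26, 2213: 31 days (August has 31).
Sep 26, 2213 → Oct 26, 2213: 30 days (September has 30).
Oct 26, 2213 → Nov 26, 2213: 31 days (October has 31).
Nov 26, 2213 → Dec 26, 2213: 30 days (November has 30).
Dec 26, 2213 → Jan 26, 2214: 31 days (December has 31).
Jan 26, 2214 → Feb 26, 2214: 31 days (January has 31).
Feb 26, 2214 → Mar 26, 2214: 28 days (February has 28).
Mar 26, 2214 → Apr 26, 2214: 31 days (March has 31).
Apr 26, 2214 → May 26, 2214: 30 days (April has 30).
May 26, 2214 → Jun 13, 2214: 18 days.
Total: 4370 days.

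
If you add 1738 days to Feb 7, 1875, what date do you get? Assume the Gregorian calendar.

+365 (one year) → Feb 7, 1876 (1373 left).
+366 (one year; includes Feb 29, 1876) → Feb 7, 1877 (1007 left).
+365 (one year) → Feb 7, 1878 (642 left).
+365 (one year) → Feb 7, 1879 (277 left).
Feb has 28 days: +22 → Mar 1, 1879 (255 left).
Mar has 31 days: +31 → Apr 1, 1879 (224 left).
Apr has 30 days: +30 → May 1, 1879 (194 left).
May has 31 days: +31 → Jun 1, 1879 (163 left).
Jun has 30 days: +30 → Jul 1, 1879 (133 left).
Jul has 31 days: +31 → Aug 1, 1879 (102 left).
Aug has 31 days: +31 → Sep 1, 1879 (71 left).
Sep has 30 days: +30 → Oct 1, 1879 (41 left).
Oct has 31 days: +31 → Nov 1, 1879 (10 left).
+10 → Nov 11, 1879.

November 11, 1879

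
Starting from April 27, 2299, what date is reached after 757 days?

+365 (one year) → Apr 27, 2300 (392 left).
Apr has 30 days: +4 → May 1, 2300 (388 left).
May has 31 days: +31 → Jun 1, 2300 (357 left).
Jun has 30 days: +30 → Jul 1, 2300 (327 left).
Jul has 31 days: +31 → Aug 1, 2300 (296 left).
Aug has 31 days: +31 → Sep 1, 2300 (265 left).
Sep has 30 days: +30 → Oct 1, 2300 (235 left).
Oct has 31 days: +31 → Nov 1, 2300 (204 left).
Nov has 30 days: +30 → Dec 1, 2300 (174 left).
Dec has 31 days: +31 → Jan 1, 2301 (143 left).
Jan has 31 days: +31 → Feb 1, 2301 (112 left).
Feb has 28 days: +28 → Mar 1, 2301 (84 left).
Mar has 31 days: +31 → Apr 1, 2301 (53 left).
Apr has 30 days: +30 → May 1, 2301 (23 left).
+23 → May 24, 2301.

May 24, 2301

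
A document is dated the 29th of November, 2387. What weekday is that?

Doomsday rule: the anchor day for the 2300s is Wednesday. For year 87: 87÷12 = 7 r 3, and 3÷4 = 0, so 7+3+0 = 10.
Wednesday + 10 ≡ Saturday — that's 2387's doomsday.
In November the doomsday date is Nov 7.
Nov 29 is 22 days after Nov 7; 22 mod 7 = 1, so Saturday + 1 = Sunday.

Sunday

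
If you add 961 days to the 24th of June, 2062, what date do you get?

February 9, 2065

+365 (one year) → Jun 24, 2063 (596 left).
+366 (one year; includes Feb 29, 2064) → Jun 24, 2064 (230 left).
Jun has 30 days: +7 → Jul 1, 2064 (223 left).
Jul has 31 days: +31 → Aug 1, 2064 (192 left).
Aug has 31 days: +31 → Sep 1, 2064 (161 left).
Sep has 30 days: +30 → Oct 1, 2064 (131 left).
Oct has 31 days: +31 → Nov 1, 2064 (100 left).
Nov has 30 days: +30 → Dec 1, 2064 (70 left).
Dec has 31 days: +31 → Jan 1, 2065 (39 left).
Jan has 31 days: +31 → Feb 1, 2065 (8 left).
+8 → Feb 9, 2065.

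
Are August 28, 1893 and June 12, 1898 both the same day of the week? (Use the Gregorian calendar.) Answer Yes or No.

No

From Aug 28, 1893 to Jun 12, 1898 is 1749 days.
1749 mod 7 = 6, so they are different weekdays.
(Aug 28, 1893 is a Monday; Jun 12, 1898 is a Sunday.)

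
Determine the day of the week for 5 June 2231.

Doomsday rule: the anchor day for the 2200s is Friday. For year 31: 31÷12 = 2 r 7, and 7÷4 = 1, so 2+7+1 = 10.
Friday + 10 ≡ Monday — that's 2231's doomsday.
In June the doomsday date is Jun 6.
Jun 5 is 1 day before Jun 6; 1 mod 7 = 1, so Monday − 1 = Sunday.

Sunday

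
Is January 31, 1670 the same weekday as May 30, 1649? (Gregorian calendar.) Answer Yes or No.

No

From May 30, 1649 to Jan 31, 1670 is 7551 days.
7551 mod 7 = 5, so they are different weekdays.
(May 30, 1649 is a Sunday; Jan 31, 1670 is a Friday.)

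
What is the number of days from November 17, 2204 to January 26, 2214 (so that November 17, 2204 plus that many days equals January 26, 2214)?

Nov 17, 2204 → Nov 17, 2205: 365 days.
Nov 17, 2205 → Nov 17, 2206: 365 days.
Nov 17, 2206 → Nov 17, 2207: 365 days.
Nov 17, 2207 → Nov 17, 2208: 366 days (Feb 29, 2208 is in that span).
Nov 17, 2208 → Nov 17, 2209: 365 days.
Nov 17, 2209 → Nov 17, 2210: 365 days.
Nov 17, 2210 → Nov 17, 2211: 365 days.
Nov 17, 2211 → Nov 17, 2212: 366 days (Feb 29, 2212 is in that span).
Nov 17, 2212 → Nov 17, 2213: 365 days.
Nov 17, 2213 → Dec 17, 2213: 30 days (November has 30).
Dec 17, 2213 → Jan 17, 2214: 31 days (December has 31).
Jan 17, 2214 → Jan 26, 2214: 9 days.
Total: 3357 days.

3357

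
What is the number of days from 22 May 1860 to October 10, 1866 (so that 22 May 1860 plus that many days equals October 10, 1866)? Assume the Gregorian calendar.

May 22, 1860 → May 22, 1861: 365 days.
May 22, 1861 → May 22, 1862: 365 days.
May 22, 1862 → May 22, 1863: 365 days.
May 22, 1863 → May 22, 1864: 366 days (Feb 29, 1864 is in that span).
May 22, 1864 → May 22, 1865: 365 days.
May 22, 1865 → May 22, 1866: 365 days.
May 22, 1866 → Jun 22, 1866: 31 days (May has 31).
Jun 22, 1866 → Jul 22, 1866: 30 days (June has 30).
Jul 22, 1866 → Aug 22, 1866: 31 days (July has 31).
Aug 22, 1866 → Sep 22, 1866: 31 days (August has 31).
Sep 22, 1866 → Oct 10, 1866: 18 days.
Total: 2332 days.

2332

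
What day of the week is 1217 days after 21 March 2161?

Friday

First find the weekday of Mar 21, 2161. Doomsday rule: the anchor day for the 2100s is Sunday. For year 61: 61÷12 = 5 r 1, and 1÷4 = 0, so 5+1+0 = 6.
Sunday + 6 ≡ Saturday — that's 2161's doomsday.
In March the doomsday date is Mar 14.
Mar 21 is 7 days after Mar 14; 7 mod 7 = 0, so Saturday + 0 = Saturday.
1217 mod 7 = 6, so 1217 days after a Saturday is Saturday + 6 = Friday.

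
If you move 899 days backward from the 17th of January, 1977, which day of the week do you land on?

Friday

First find the weekday of Jan 17, 1977. Doomsday rule: the anchor day for the 1900s is Wednesday. For year 77: 77÷12 = 6 r 5, and 5÷4 = 1, so 6+5+1 = 12.
Wednesday + 12 ≡ Monday — that's 1977's doomsday.
In January the doomsday date is Jan 3 (1977 is not a leap year).
Jan 17 is 14 days after Jan 3; 14 mod 7 = 0, so Monday + 0 = Monday.
899 mod 7 = 3, so 899 days before a Monday is Monday − 3 = Friday.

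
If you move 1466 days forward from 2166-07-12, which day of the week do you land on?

Tuesday

First find the weekday of Jul 12, 2166. Doomsday rule: the anchor day for the 2100s is Sunday. For year 66: 66÷12 = 5 r 6, and 6÷4 = 1, so 5+6+1 = 12.
Sunday + 12 ≡ Friday — that's 2166's doomsday.
In July the doomsday date is Jul 11.
Jul 12 is 1 day after Jul 11; 1 mod 7 = 1, so Friday + 1 = Saturday.
1466 mod 7 = 3, so 1466 days after a Saturday is Saturday + 3 = Tuesday.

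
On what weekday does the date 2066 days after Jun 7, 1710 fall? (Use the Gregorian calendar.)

Sunday

First find the weekday of Jun 7, 1710. Doomsday rule: the anchor day for the 1700s is Sunday. For year 10: 10÷12 = 0 r 10, and 10÷4 = 2, so 0+10+2 = 12.
Sunday + 12 ≡ Friday — that's 1710's doomsday.
In June the doomsday date is Jun 6.
Jun 7 is 1 day after Jun 6; 1 mod 7 = 1, so Friday + 1 = Saturday.
2066 mod 7 = 1, so 2066 days after a Saturday is Saturday + 1 = Sunday.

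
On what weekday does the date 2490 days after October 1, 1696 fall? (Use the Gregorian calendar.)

Saturday

First find the weekday of Oct 1, 1696. Doomsday rule: the anchor day for the 1600s is Tuesday. For year 96: 96÷12 = 8 r 0, and 0÷4 = 0, so 8+0+0 = 8.
Tuesday + 8 ≡ Wednesday — that's 1696's doomsday.
In October the doomsday date is Oct 10.
Oct 1 is 9 days before Oct 10; 9 mod 7 = 2, so Wednesday − 2 = Monday.
2490 mod 7 = 5, so 2490 days after a Monday is Monday + 5 = Saturday.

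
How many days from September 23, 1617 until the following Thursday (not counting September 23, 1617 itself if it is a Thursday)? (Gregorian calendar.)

5

Sep 23, 1617 is a Saturday.
From Saturday to the next Thursday is 5 days.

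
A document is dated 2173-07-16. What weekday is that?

Friday

Doomsday rule: the anchor day for the 2100s is Sunday. For year 73: 73÷12 = 6 r 1, and 1÷4 = 0, so 6+1+0 = 7.
Sunday + 7 ≡ Sunday — that's 2173's doomsday.
In July the doomsday date is Jul 11.
Jul 16 is 5 days after Jul 11; 5 mod 7 = 5, so Sunday + 5 = Friday.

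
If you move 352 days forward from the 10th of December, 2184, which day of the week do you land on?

First find the weekday of Dec 10, 2184. Doomsday rule: the anchor day for the 2100s is Sunday. For year 84: 84÷12 = 7 r 0, and 0÷4 = 0, so 7+0+0 = 7.
Sunday + 7 ≡ Sunday — that's 2184's doomsday.
In December the doomsday date is Dec 12.
Dec 10 is 2 days before Dec 12; 2 mod 7 = 2, so Sunday − 2 = Friday.
352 mod 7 = 2, so 352 days after a Friday is Friday + 2 = Sunday.

Sunday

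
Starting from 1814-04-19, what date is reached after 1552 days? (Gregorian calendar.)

+365 (one year) → Apr 19, 1815 (1187 left).
+366 (one year; includes Feb 29, 1816) → Apr 19, 1816 (821 left).
+365 (one year) → Apr 19, 1817 (456 left).
+365 (one year) → Apr 19, 1818 (91 left).
Apr has 30 days: +12 → May 1, 1818 (79 left).
May has 31 days: +31 → Jun 1, 1818 (48 left).
Jun has 30 days: +30 → Jul 1, 1818 (18 left).
+18 → Jul 19, 1818.

July 19, 1818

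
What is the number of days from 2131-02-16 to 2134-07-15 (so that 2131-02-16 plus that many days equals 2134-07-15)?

Feb 16, 2131 → Feb 16, 2132: 365 days.
Feb 16, 2132 → Feb 16, 2133: 366 days (Feb 29, 2132 is in that span).
Feb 16, 2133 → Feb 16, 2134: 365 days.
Feb 16, 2134 → Mar 16, 2134: 28 days (February has 28).
Mar 16, 2134 → Apr 16, 2134: 31 days (March has 31).
Apr 16, 2134 → May 16, 2134: 30 days (April has 30).
May 16, 2134 → Jun 16, 2134: 31 days (May has 31).
Jun 16, 2134 → Jul 15, 2134: 29 days.
Total: 1245 days.

1245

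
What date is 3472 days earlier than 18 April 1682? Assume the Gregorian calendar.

October 15, 1672

−365 (one year) → Apr 18, 1681 (3107 left).
−365 (one year) → Apr 18, 1680 (2742 left).
−366 (one year; includes Feb 29, 1680) → Apr 18, 1679 (2376 left).
−365 (one year) → Apr 18, 1678 (2011 left).
−365 (one year) → Apr 18, 1677 (1646 left).
−365 (one year) → Apr 18, 1676 (1281 left).
−366 (one year; includes Feb 29, 1676) → Apr 18, 1675 (915 left).
−365 (one year) → Apr 18, 1674 (550 left).
−365 (one year) → Apr 18, 1673 (185 left).
−18 → Mar 31, 1673 (end of Mar, 31 days; 167 left).
−31 → Feb 28, 1673 (end of Feb, 28 days; 136 left).
−28 → Jan 31, 1673 (end of Jan, 31 days; 108 left).
−31 → Dec 31, 1672 (end of Dec, 31 days; 77 left).
−31 → Nov 30, 1672 (end of Nov, 30 days; 46 left).
−30 → Oct 31, 1672 (end of Oct, 31 days; 16 left).
−16 → Oct 15, 1672.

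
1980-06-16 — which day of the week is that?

Monday

January 1, 1980 is a Tuesday.
Jan 1, 1980 → Feb 1, 1980: 31 days (January has 31).
Feb 1, 1980 → Mar 1, 1980: 29 days (February has 29).
Mar 1, 1980 → Apr 1, 1980: 31 days (March has 31).
Apr 1, 1980 → May 1, 1980: 30 days (April has 30).
May 1, 1980 → Jun 1, 1980: 31 days (May has 31).
Jun 1, 1980 → Jun 16, 1980: 15 days.
Total: 167 days.
167 mod 7 = 6, so Tuesday + 6 = Monday.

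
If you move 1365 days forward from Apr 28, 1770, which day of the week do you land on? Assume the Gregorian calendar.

First find the weekday of Apr 28, 1770. Doomsday rule: the anchor day for the 1700s is Sunday. For year 70: 70÷12 = 5 r 10, and 10÷4 = 2, so 5+10+2 = 17.
Sunday + 17 ≡ Wednesday — that's 1770's doomsday.
In April the doomsday date is Apr 4.
Apr 28 is 24 days after Apr 4; 24 mod 7 = 3, so Wednesday + 3 = Saturday.
1365 mod 7 = 0, so 1365 days after a Saturday is Saturday + 0 = Saturday.

Saturday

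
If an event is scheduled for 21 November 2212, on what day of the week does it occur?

Doomsday rule: the anchor day for the 2200s is Friday. For year 12: 12÷12 = 1 r 0, and 0÷4 = 0, so 1+0+0 = 1.
Friday + 1 ≡ Saturday — that's 2212's doomsday.
In November the doomsday date is Nov 7.
Nov 21 is 14 days after Nov 7; 14 mod 7 = 0, so Saturday + 0 = Saturday.

Saturday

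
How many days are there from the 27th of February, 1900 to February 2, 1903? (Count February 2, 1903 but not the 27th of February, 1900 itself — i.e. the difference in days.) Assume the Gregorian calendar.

1070

Feb 27, 1900 → Feb 27, 1901: 365 days.
Feb 27, 1901 → Feb 27, 1902: 365 days.
Feb 27, 1902 → Mar 27, 1902: 28 days (February has 28).
Mar 27, 1902 → Apr 27, 1902: 31 days (March has 31).
Apr 27, 1902 → May 27, 1902: 30 days (April has 30).
May 27, 1902 → Jun 27, 1902: 31 days (May has 31).
Jun 27, 1902 → Jul 27, 1902: 30 days (June has 30).
Jul 27, 1902 → Aug 27, 1902: 31 days (July has 31).
Aug 27, 1902 → Sep 27, 1902: 31 days (August has 31).
Sep 27, 1902 → Oct 27, 1902: 30 days (September has 30).
Oct 27, 1902 → Nov 27, 1902: 31 days (October has 31).
Nov 27, 1902 → Dec 27, 1902: 30 days (November has 30).
Dec 27, 1902 → Jan 27, 1903: 31 days (December has 31).
Jan 27, 1903 → Feb 2, 1903: 6 days.
Total: 1070 days.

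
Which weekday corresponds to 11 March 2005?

Doomsday rule: the anchor day for the 2000s is Tuesday. For year 05: 5÷12 = 0 r 5, and 5÷4 = 1, so 0+5+1 = 6.
Tuesday + 6 ≡ Monday — that's 2005's doomsday.
In March the doomsday date is Mar 14.
Mar 11 is 3 days before Mar 14; 3 mod 7 = 3, so Monday − 3 = Friday.

Friday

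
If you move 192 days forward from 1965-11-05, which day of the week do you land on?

Monday

Nov 5, 1965 is a Friday.
192 mod 7 = 3, so 192 days after a Friday is Friday + 3 = Monday.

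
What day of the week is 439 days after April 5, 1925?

Apr 5, 1925 is a Sunday.
439 mod 7 = 5, so 439 days after a Sunday is Sunday + 5 = Friday.

Friday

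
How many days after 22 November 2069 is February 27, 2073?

1193

Nov 22, 2069 → Nov 22, 2070: 365 days.
Nov 22, 2070 → Nov 22, 2071: 365 days.
Nov 22, 2071 → Nov 22, 2072: 366 days (Feb 29, 2072 is in that span).
Nov 22, 2072 → Dec 22, 2072: 30 days (November has 30).
Dec 22, 2072 → Jan 22, 2073: 31 days (December has 31).
Jan 22, 2073 → Feb 22, 2073: 31 days (January has 31).
Feb 22, 2073 → Feb 27, 2073: 5 days.
Total: 1193 days.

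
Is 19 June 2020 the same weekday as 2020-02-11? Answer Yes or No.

No

From Feb 11, 2020 to Jun 19, 2020 is 129 days.
129 mod 7 = 3, so they are different weekdays.
(Feb 11, 2020 is a Tuesday; Jun 19, 2020 is a Friday.)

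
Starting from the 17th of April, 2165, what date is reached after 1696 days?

December 8, 2169

+365 (one year) → Apr 17, 2166 (1331 left).
+365 (one year) → Apr 17, 2167 (966 left).
+366 (one year; includes Feb 29, 2168) → Apr 17, 2168 (600 left).
+365 (one year) → Apr 17, 2169 (235 left).
Apr has 30 days: +14 → May 1, 2169 (221 left).
May has 31 days: +31 → Jun 1, 2169 (190 left).
Jun has 30 days: +30 → Jul 1, 2169 (160 left).
Jul has 31 days: +31 → Aug 1, 2169 (129 left).
Aug has 31 days: +31 → Sep 1, 2169 (98 left).
Sep has 30 days: +30 → Oct 1, 2169 (68 left).
Oct has 31 days: +31 → Nov 1, 2169 (37 left).
Nov has 30 days: +30 → Dec 1, 2169 (7 left).
+7 → Dec 8, 2169.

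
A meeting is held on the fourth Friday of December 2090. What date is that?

December 1, 2090 is a Friday.
The first Friday is therefore December 1 (same day).
The fourth Friday is 1 + 3×7 = December 22.

December 22, 2090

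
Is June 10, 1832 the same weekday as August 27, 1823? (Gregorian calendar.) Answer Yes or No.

No

From Aug 27, 1823 to Jun 10, 1832 is 3210 days.
3210 mod 7 = 4, so they are different weekdays.
(Aug 27, 1823 is a Wednesday; Jun 10, 1832 is a Sunday.)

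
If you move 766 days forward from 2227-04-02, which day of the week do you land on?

Apr 2, 2227 is a Monday.
766 mod 7 = 3, so 766 days after a Monday is Monday + 3 = Thursday.

Thursday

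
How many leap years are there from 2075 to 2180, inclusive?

Multiples of 4 in [2075,2180]: 27.
Of those, multiples of 100: 1 (not leap unless ÷400).
Multiples of 400: 0.
Leap years = 27 − 1 + 0 = 26.

26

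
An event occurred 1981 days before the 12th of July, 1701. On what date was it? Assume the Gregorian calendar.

February 7, 1696

−365 (one year) → Jul 12, 1700 (1616 left).
−365 (one year) → Jul 12, 1699 (1251 left).
−365 (one year) → Jul 12, 1698 (886 left).
−365 (one year) → Jul 12, 1697 (521 left).
−365 (one year) → Jul 12, 1696 (156 left).
−12 → Jun 30, 1696 (end of Jun, 30 days; 144 left).
−30 → May 31, 1696 (end of May, 31 days; 114 left).
−31 → Apr 30, 1696 (end of Apr, 30 days; 83 left).
−30 → Mar 31, 1696 (end of Mar, 31 days; 53 left).
−31 → Feb 29, 1696 (end of Feb, 29 days; 22 left).
−22 → Feb 7, 1696.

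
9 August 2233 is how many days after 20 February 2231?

Feb 20, 2231 → Feb 20, 2232: 365 days.
Feb 20, 2232 → Feb 20, 2233: 366 days (Feb 29, 2232 is in that span).
Feb 20, 2233 → Mar 20, 2233: 28 days (February has 28).
Mar 20, 2233 → Apr 20, 2233: 31 days (March has 31).
Apr 20, 2233 → May 20, 2233: 30 days (April has 30).
May 20, 2233 → Jun 20, 2233: 31 days (May has 31).
Jun 20, 2233 → Jul 20, 2233: 30 days (June has 30).
Jul 20, 2233 → Aug 9, 2233: 20 days.
Total: 901 days.

901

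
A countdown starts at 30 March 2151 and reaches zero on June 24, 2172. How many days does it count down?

7757

Mar 30, 2151 → Mar 30, 2152: 366 days (Feb 29, 2152 is in that span).
Mar 30, 2152 → Mar 30, 2153: 365 days.
Mar 30, 2153 → Mar 30, 2154: 365 days.
Mar 30, 2154 → Mar 30, 2155: 365 days.
Mar 30, 2155 → Mar 30, 2156: 366 days (Feb 29, 2156 is in that span).
Mar 30, 2156 → Mar 30, 2157: 365 days.
Mar 30, 2157 → Mar 30, 2158: 365 days.
Mar 30, 2158 → Mar 30, 2159: 365 days.
Mar 30, 2159 → Mar 30, 2160: 366 days (Feb 29, 2160 is in that span).
Mar 30, 2160 → Mar 30, 2161: 365 days.
Mar 30, 2161 → Mar 30, 2162: 365 days.
Mar 30, 2162 → Mar 30, 2163: 365 days.
Mar 30, 2163 → Mar 30, 2164: 366 days (Feb 29, 2164 is in that span).
Mar 30, 2164 → Mar 30, 2165: 365 days.
Mar 30, 2165 → Mar 30, 2166: 365 days.
Mar 30, 2166 → Mar 30, 2167: 365 days.
Mar 30, 2167 → Mar 30, 2168: 366 days (Feb 29, 2168 is in that span).
Mar 30, 2168 → Mar 30, 2169: 365 days.
Mar 30, 2169 → Mar 30, 2170: 365 days.
Mar 30, 2170 → Mar 30, 2171: 365 days.
Mar 30, 2171 → Mar 30, 2172: 366 days (Feb 29, 2172 is in that span).
Mar 30, 2172 → Apr 30, 2172: 31 days (March has 31).
Apr 30, 2172 → May 30, 2172: 30 days (April has 30).
May 30, 2172 → Jun 24, 2172: 25 days.
Total: 7757 days.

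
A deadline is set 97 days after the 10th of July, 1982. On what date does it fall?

Jul has 31 days: +22 → Aug 1, 1982 (75 left).
Aug has 31 days: +31 → Sep 1, 1982 (44 left).
Sep has 30 days: +30 → Oct 1, 1982 (14 left).
+14 → Oct 15, 1982.

October 15, 1982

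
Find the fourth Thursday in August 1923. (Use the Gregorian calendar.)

August 23, 1923

August 1, 1923 is a Wednesday.
The first Thursday is therefore August 2 (1 days later).
The fourth Thursday is 2 + 3×7 = August 23.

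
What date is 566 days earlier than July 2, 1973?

−365 (one year) → Jul 2, 1972 (201 left).
−2 → Jun 30, 1972 (end of Jun, 30 days; 199 left).
−30 → May 31, 1972 (end of May, 31 days; 169 left).
−31 → Apr 30, 1972 (end of Apr, 30 days; 138 left).
−30 → Mar 31, 1972 (end of Mar, 31 days; 108 left).
−31 → Feb 29, 1972 (end of Feb, 29 days; 77 left).
−29 → Jan 31, 1972 (end of Jan, 31 days; 48 left).
−31 → Dec 31, 1971 (end of Dec, 31 days; 17 left).
−17 → Dec 14, 1971.

December 14, 1971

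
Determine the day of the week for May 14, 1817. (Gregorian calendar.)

Doomsday rule: the anchor day for the 1800s is Friday. For year 17: 17÷12 = 1 r 5, and 5÷4 = 1, so 1+5+1 = 7.
Friday + 7 ≡ Friday — that's 1817's doomsday.
In May the doomsday date is May 9.
May 14 is 5 days after May 9; 5 mod 7 = 5, so Friday + 5 = Wednesday.

Wednesday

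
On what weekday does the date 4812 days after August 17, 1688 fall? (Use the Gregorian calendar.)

Friday

Aug 17, 1688 is a Tuesday.
4812 mod 7 = 3, so 4812 days after a Tuesday is Tuesday + 3 = Friday.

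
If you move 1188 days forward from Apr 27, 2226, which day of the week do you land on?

Tuesday

First find the weekday of Apr 27, 2226. Doomsday rule: the anchor day for the 2200s is Friday. For year 26: 26÷12 = 2 r 2, and 2÷4 = 0, so 2+2+0 = 4.
Friday + 4 ≡ Tuesday — that's 2226's doomsday.
In April the doomsday date is Apr 4.
Apr 27 is 23 days after Apr 4; 23 mod 7 = 2, so Tuesday + 2 = Thursday.
1188 mod 7 = 5, so 1188 days after a Thursday is Thursday + 5 = Tuesday.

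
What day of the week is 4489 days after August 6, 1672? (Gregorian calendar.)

First find the weekday of Aug 6, 1672. Doomsday rule: the anchor day for the 1600s is Tuesday. For year 72: 72÷12 = 6 r 0, and 0÷4 = 0, so 6+0+0 = 6.
Tuesday + 6 ≡ Monday — that's 1672's doomsday.
In August the doomsday date is Aug 8.
Aug 6 is 2 days before Aug 8; 2 mod 7 = 2, so Monday − 2 = Saturday.
4489 mod 7 = 2, so 4489 days after a Saturday is Saturday + 2 = Monday.

Monday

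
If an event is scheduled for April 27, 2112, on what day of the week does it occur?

January 1, 2112 is a Friday.
Jan 1, 2112 → Feb 1, 2112: 31 days (January has 31).
Feb 1, 2112 → Mar 1, 2112: 29 days (February has 29).
Mar 1, 2112 → Apr 1, 2112: 31 days (March has 31).
Apr 1, 2112 → Apr 27, 2112: 26 days.
Total: 117 days.
117 mod 7 = 5, so Friday + 5 = Wednesday.

Wednesday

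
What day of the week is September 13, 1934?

Thursday

January 1, 1934 is a Monday.
Jan 1, 1934 → Feb 1, 1934: 31 days (January has 31).
Feb 1, 1934 → Mar 1, 1934: 28 days (February has 28).
Mar 1, 1934 → Apr 1, 1934: 31 days (March has 31).
Apr 1, 1934 → May 1, 1934: 30 days (April has 30).
May 1, 1934 → Jun 1, 1934: 31 days (May has 31).
Jun 1, 1934 → Jul 1, 1934: 30 days (June has 30).
Jul 1, 1934 → Aug 1, 1934: 31 days (July has 31).
Aug 1, 1934 → Sep 1, 1934: 31 days (August has 31).
Sep 1, 1934 → Sep 13, 1934: 12 days.
Total: 255 days.
255 mod 7 = 3, so Monday + 3 = Thursday.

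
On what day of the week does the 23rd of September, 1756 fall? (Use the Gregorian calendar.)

Doomsday rule: the anchor day for the 1700s is Sunday. For year 56: 56÷12 = 4 r 8, and 8÷4 = 2, so 4+8+2 = 14.
Sunday + 14 ≡ Sunday — that's 1756's doomsday.
In September the doomsday date is Sep 5.
Sep 23 is 18 days after Sep 5; 18 mod 7 = 4, so Sunday + 4 = Thursday.

Thursday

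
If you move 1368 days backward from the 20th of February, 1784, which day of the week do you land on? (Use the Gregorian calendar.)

Feb 20, 1784 is a Friday.
1368 mod 7 = 3, so 1368 days before a Friday is Friday − 3 = Tuesday.

Tuesday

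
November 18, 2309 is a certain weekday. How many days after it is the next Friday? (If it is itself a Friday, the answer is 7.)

1

Nov 18, 2309 is a Thursday.
From Thursday to the next Friday is 1 day.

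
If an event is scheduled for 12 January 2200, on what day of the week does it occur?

Sunday

Doomsday rule: the anchor day for the 2200s is Friday. For year 00: 0÷12 = 0 r 0, and 0÷4 = 0, so 0+0+0 = 0.
Friday + 0 ≡ Friday — that's 2200's doomsday.
In January the doomsday date is Jan 3 (2200 is not a leap year (divisible by 100 but not 400)).
Jan 12 is 9 days after Jan 3; 9 mod 7 = 2, so Friday + 2 = Sunday.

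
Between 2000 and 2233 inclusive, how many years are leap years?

Multiples of 4 in [2000,2233]: 59.
Of those, multiples of 100: 3 (not leap unless ÷400).
Multiples of 400: 1.
Leap years = 59 − 3 + 1 = 57.

57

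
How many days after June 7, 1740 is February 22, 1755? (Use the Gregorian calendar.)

5373

Jun 7, 1740 → Jun 7, 1741: 365 days.
Jun 7, 1741 → Jun 7, 1742: 365 days.
Jun 7, 1742 → Jun 7, 1743: 365 days.
Jun 7, 1743 → Jun 7, 1744: 366 days (Feb 29, 1744 is in that span).
Jun 7, 1744 → Jun 7, 1745: 365 days.
Jun 7, 1745 → Jun 7, 1746: 365 days.
Jun 7, 1746 → Jun 7, 1747: 365 days.
Jun 7, 1747 → Jun 7, 1748: 366 days (Feb 29, 1748 is in that span).
Jun 7, 1748 → Jun 7, 1749: 365 days.
Jun 7, 1749 → Jun 7, 1750: 365 days.
Jun 7, 1750 → Jun 7, 1751: 365 days.
Jun 7, 1751 → Jun 7, 1752: 366 days (Feb 29, 1752 is in that span).
Jun 7, 1752 → Jun 7, 1753: 365 days.
Jun 7, 1753 → Jun 7, 1754: 365 days.
Jun 7, 1754 → Jul 7, 1754: 30 days (June has 30).
Jul 7, 1754 → Aug 7, 1754: 31 days (July has 31).
Aug 7, 1754 → Sep 7, 1754: 31 days (August has 31).
Sep 7, 1754 → Oct 7, 1754: 30 days (September has 30).
Oct 7, 1754 → Nov 7, 1754: 31 days (October has 31).
Nov 7, 1754 → Dec 7, 1754: 30 days (November has 30).
Dec 7, 1754 → Jan 7, 1755: 31 days (December has 31).
Jan 7, 1755 → Feb 7, 1755: 31 days (January has 31).
Feb 7, 1755 → Feb 22, 1755: 15 days.
Total: 5373 days.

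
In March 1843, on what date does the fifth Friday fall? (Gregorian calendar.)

March 31, 1843

March 1, 1843 is a Wednesday.
The first Friday is therefore March 3 (2 days later).
The fifth Friday is 3 + 4×7 = March 31.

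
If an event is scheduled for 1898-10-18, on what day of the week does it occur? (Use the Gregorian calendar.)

Doomsday rule: the anchor day for the 1800s is Friday. For year 98: 98÷12 = 8 r 2, and 2÷4 = 0, so 8+2+0 = 10.
Friday + 10 ≡ Monday — that's 1898's doomsday.
In October the doomsday date is Oct 10.
Oct 18 is 8 days after Oct 10; 8 mod 7 = 1, so Monday + 1 = Tuesday.

Tuesday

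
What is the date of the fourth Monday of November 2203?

November 28, 2203

November 1, 2203 is a Tuesday.
The first Monday is therefore November 7 (6 days later).
The fourth Monday is 7 + 3×7 = November 28.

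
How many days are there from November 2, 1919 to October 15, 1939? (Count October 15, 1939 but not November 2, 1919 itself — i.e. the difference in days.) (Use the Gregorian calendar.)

7287

Nov 2, 1919 → Nov 2, 1920: 366 days (Feb 29, 1920 is in that span).
Nov 2, 1920 → Nov 2, 1921: 365 days.
Nov 2, 1921 → Nov 2, 1922: 365 days.
Nov 2, 1922 → Nov 2, 1923: 365 days.
Nov 2, 1923 → Nov 2, 1924: 366 days (Feb 29, 1924 is in that span).
Nov 2, 1924 → Nov 2, 1925: 365 days.
Nov 2, 1925 → Nov 2, 1926: 365 days.
Nov 2, 1926 → Nov 2, 1927: 365 days.
Nov 2, 1927 → Nov 2, 1928: 366 days (Feb 29, 1928 is in that span).
Nov 2, 1928 → Nov 2, 1929: 365 days.
Nov 2, 1929 → Nov 2, 1930: 365 days.
Nov 2, 1930 → Nov 2, 1931: 365 days.
Nov 2, 1931 → Nov 2, 1932: 366 days (Feb 29, 1932 is in that span).
Nov 2, 1932 → Nov 2, 1933: 365 days.
Nov 2, 1933 → Nov 2, 1934: 365 days.
Nov 2, 1934 → Nov 2, 1935: 365 days.
Nov 2, 1935 → Nov 2, 1936: 366 days (Feb 29, 1936 is in that span).
Nov 2, 1936 → Nov 2, 1937: 365 days.
Nov 2, 1937 → Nov 2, 1938: 365 days.
Nov 2, 1938 → Dec 2, 1938: 30 days (November has 30).
Dec 2, 1938 → Jan 2, 1939: 31 days (December has 31).
Jan 2, 1939 → Feb 2, 1939: 31 days (January has 31).
Feb 2, 1939 → Mar 2, 1939: 28 days (February has 28).
Mar 2, 1939 → Apr 2, 1939: 31 days (March has 31).
Apr 2, 1939 → May 2, 1939: 30 days (April has 30).
May 2, 1939 → Jun 2, 1939: 31 days (May has 31).
Jun 2, 1939 → Jul 2, 1939: 30 days (June has 30).
Jul 2, 1939 → Aug 2, 1939: 31 days (July has 31).
Aug 2, 1939 → Sep 2, 1939: 31 days (August has 31).
Sep 2, 1939 → Oct 2, 1939: 30 days (September has 30).
Oct 2, 1939 → Oct 15, 1939: 13 days.
Total: 7287 days.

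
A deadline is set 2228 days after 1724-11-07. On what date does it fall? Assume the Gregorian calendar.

December 14, 1730

+365 (one year) → Nov 7, 1725 (1863 left).
+365 (one year) → Nov 7, 1726 (1498 left).
+365 (one year) → Nov 7, 1727 (1133 left).
+366 (one year; includes Feb 29, 1728) → Nov 7, 1728 (767 left).
+365 (one year) → Nov 7, 1729 (402 left).
+365 (one year) → Nov 7, 1730 (37 left).
Nov has 30 days: +24 → Dec 1, 1730 (13 left).
+13 → Dec 14, 1730.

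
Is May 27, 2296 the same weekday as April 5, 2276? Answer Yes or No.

Yes

From Apr 5, 2276 to May 27, 2296 is 7357 days.
7357 mod 7 = 0, so they are the same weekday.
(Apr 5, 2276 is a Wednesday; May 27, 2296 is a Wednesday.)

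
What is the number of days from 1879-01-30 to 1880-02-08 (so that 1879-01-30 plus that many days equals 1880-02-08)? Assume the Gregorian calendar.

Jan 30, 1879 → Feb 28, 1879: 29 days (January has 31).
Feb 28, 1879 → Mar 28, 1879: 28 days (February has 28).
Mar 28, 1879 → Apr 28, 1879: 31 days (March has 31).
Apr 28, 1879 → May 28, 1879: 30 days (April has 30).
May 28, 1879 → Jun 28, 1879: 31 days (May has 31).
Jun 28, 1879 → Jul 28, 1879: 30 days (June has 30).
Jul 28, 1879 → Aug 28, 1879: 31 days (July has 31).
Aug 28, 1879 → Sep 28, 1879: 31 days (August has 31).
Sep 28, 1879 → Oct 28, 1879: 30 days (September has 30).
Oct 28, 1879 → Nov 28, 1879: 31 days (October has 31).
Nov 28, 1879 → Dec 28, 1879: 30 days (November has 30).
Dec 28, 1879 → Jan 28, 1880: 31 days (December has 31).
Jan 28, 1880 → Feb 8, 1880: 11 days.
Total: 374 days.

374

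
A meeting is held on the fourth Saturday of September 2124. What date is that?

September 23, 2124

September 1, 2124 is a Friday.
The first Saturday is therefore September 2 (1 days later).
The fourth Saturday is 2 + 3×7 = September 23.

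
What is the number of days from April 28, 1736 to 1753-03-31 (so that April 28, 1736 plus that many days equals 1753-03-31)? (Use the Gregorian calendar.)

6181

Apr 28, 1736 → Apr 28, 1737: 365 days.
Apr 28, 1737 → Apr 28, 1738: 365 days.
Apr 28, 1738 → Apr 28, 1739: 365 days.
Apr 28, 1739 → Apr 28, 1740: 366 days (Feb 29, 1740 is in that span).
Apr 28, 1740 → Apr 28, 1741: 365 days.
Apr 28, 1741 → Apr 28, 1742: 365 days.
Apr 28, 1742 → Apr 28, 1743: 365 days.
Apr 28, 1743 → Apr 28, 1744: 366 days (Feb 29, 1744 is in that span).
Apr 28, 1744 → Apr 28, 1745: 365 days.
Apr 28, 1745 → Apr 28, 1746: 365 days.
Apr 28, 1746 → Apr 28, 1747: 365 days.
Apr 28, 1747 → Apr 28, 1748: 366 days (Feb 29, 1748 is in that span).
Apr 28, 1748 → Apr 28, 1749: 365 days.
Apr 28, 1749 → Apr 28, 1750: 365 days.
Apr 28, 1750 → Apr 28, 1751: 365 days.
Apr 28, 1751 → Apr 28, 1752: 366 days (Feb 29, 1752 is in that span).
Apr 28, 1752 → May 28, 1752: 30 days (April has 30).
May 28, 1752 → Jun 28, 1752: 31 days (May has 31).
Jun 28, 1752 → Jul 28, 1752: 30 days (June has 30).
Jul 28, 1752 → Aug 28, 1752: 31 days (July has 31).
Aug 28, 1752 → Sep 28, 1752: 31 days (August has 31).
Sep 28, 1752 → Oct 28, 1752: 30 days (September has 30).
Oct 28, 1752 → Nov 28, 1752: 31 days (October has 31).
Nov 28, 1752 → Dec 28, 1752: 30 days (November has 30).
Dec 28, 1752 → Jan 28, 1753: 31 days (December has 31).
Jan 28, 1753 → Feb 28, 1753: 31 days (January has 31).
Feb 28, 1753 → Mar 28, 1753: 28 days (February has 28).
Mar 28, 1753 → Mar 31, 1753: 3 days.
Total: 6181 days.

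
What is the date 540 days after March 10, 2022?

September 1, 2023

+365 (one year) → Mar 10, 2023 (175 left).
Mar has 31 days: +22 → Apr 1, 2023 (153 left).
Apr has 30 days: +30 → May 1, 2023 (123 left).
May has 31 days: +31 → Jun 1, 2023 (92 left).
Jun has 30 days: +30 → Jul 1, 2023 (62 left).
Jul has 31 days: +31 → Aug 1, 2023 (31 left).
Aug has 31 days: +31 → Sep 1, 2023 (0 left).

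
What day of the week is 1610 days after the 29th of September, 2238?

First find the weekday of Sep 29, 2238. Doomsday rule: the anchor day for the 2200s is Friday. For year 38: 38÷12 = 3 r 2, and 2÷4 = 0, so 3+2+0 = 5.
Friday + 5 ≡ Wednesday — that's 2238's doomsday.
In September the doomsday date is Sep 5.
Sep 29 is 24 days after Sep 5; 24 mod 7 = 3, so Wednesday + 3 = Saturday.
1610 mod 7 = 0, so 1610 days after a Saturday is Saturday + 0 = Saturday.

Saturday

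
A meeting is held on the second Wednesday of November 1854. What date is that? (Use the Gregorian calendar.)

November 8, 1854

November 1, 1854 is a Wednesday.
The first Wednesday is therefore November 1 (same day).
The second Wednesday is 1 + 1×7 = November 8.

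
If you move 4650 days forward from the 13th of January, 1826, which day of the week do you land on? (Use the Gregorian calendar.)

Sunday

Jan 13, 1826 is a Friday.
4650 mod 7 = 2, so 4650 days after a Friday is Friday + 2 = Sunday.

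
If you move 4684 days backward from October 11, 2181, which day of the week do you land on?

First find the weekday of Oct 11, 2181. Doomsday rule: the anchor day for the 2100s is Sunday. For year 81: 81÷12 = 6 r 9, and 9÷4 = 2, so 6+9+2 = 17.
Sunday + 17 ≡ Wednesday — that's 2181's doomsday.
In October the doomsday date is Oct 10.
Oct 11 is 1 day after Oct 10; 1 mod 7 = 1, so Wednesday + 1 = Thursday.
4684 mod 7 = 1, so 4684 days before a Thursday is Thursday − 1 = Wednesday.

Wednesday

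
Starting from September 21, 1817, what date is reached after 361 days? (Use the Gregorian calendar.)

Sep has 30 days: +10 → Oct 1, 1817 (351 left).
Oct has 31 days: +31 → Nov 1, 1817 (320 left).
Nov has 30 days: +30 → Dec 1, 1817 (290 left).
Dec has 31 days: +31 → Jan 1, 1818 (259 left).
Jan has 31 days: +31 → Feb 1, 1818 (228 left).
Feb has 28 days: +28 → Mar 1, 1818 (200 left).
Mar has 31 days: +31 → Apr 1, 1818 (169 left).
Apr has 30 days: +30 → May 1, 1818 (139 left).
May has 31 days: +31 → Jun 1, 1818 (108 left).
Jun has 30 days: +30 → Jul 1, 1818 (78 left).
Jul has 31 days: +31 → Aug 1, 1818 (47 left).
Aug has 31 days: +31 → Sep 1, 1818 (16 left).
+16 → Sep 17, 1818.

September 17, 1818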